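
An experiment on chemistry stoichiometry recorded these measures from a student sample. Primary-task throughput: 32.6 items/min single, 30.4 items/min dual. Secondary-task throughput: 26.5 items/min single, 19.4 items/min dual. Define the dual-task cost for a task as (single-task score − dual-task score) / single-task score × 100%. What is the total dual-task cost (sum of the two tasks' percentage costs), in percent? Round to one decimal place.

Primary cost = (32.6 − 30.4) / 32.6 × 100% = 6.7485%.
Secondary cost = (26.5 − 19.4) / 26.5 × 100% = 26.7925%.
Total = 6.7485% + 26.7925% = 33.5410% ≈ 33.5%.

33.5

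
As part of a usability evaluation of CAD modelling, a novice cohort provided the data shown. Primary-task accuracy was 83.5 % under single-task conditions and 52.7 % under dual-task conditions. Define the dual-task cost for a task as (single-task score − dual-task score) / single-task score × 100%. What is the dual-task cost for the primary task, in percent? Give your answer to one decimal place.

Cost = (83.5 − 52.7) / 83.5 × 100%
     = 30.8000 / 83.5 × 100% = 36.8862%.
≈ 36.9%.

36.9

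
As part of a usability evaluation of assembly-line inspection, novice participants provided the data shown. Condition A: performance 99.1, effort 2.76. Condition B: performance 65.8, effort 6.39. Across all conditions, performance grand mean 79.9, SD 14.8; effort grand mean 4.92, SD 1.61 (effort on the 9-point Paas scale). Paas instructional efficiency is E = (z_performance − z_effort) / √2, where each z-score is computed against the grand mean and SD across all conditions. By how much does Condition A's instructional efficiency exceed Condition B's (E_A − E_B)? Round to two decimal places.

Condition A: z_P = (99.1 − 79.9)/14.8 = 1.2973; z_E = (2.76 − 4.92)/1.61 = -1.3416; E_A = (1.2973 − (-1.3416))/√2 = 1.8660.
Condition B: z_P = (65.8 − 79.9)/14.8 = -0.9527; z_E = (6.39 − 4.92)/1.61 = 0.9130; E_B = (-0.9527 − 0.9130)/√2 = -1.3192.
E_A − E_B = 1.8660 − (-1.3192) = 3.1852 ≈ 3.19.

3.19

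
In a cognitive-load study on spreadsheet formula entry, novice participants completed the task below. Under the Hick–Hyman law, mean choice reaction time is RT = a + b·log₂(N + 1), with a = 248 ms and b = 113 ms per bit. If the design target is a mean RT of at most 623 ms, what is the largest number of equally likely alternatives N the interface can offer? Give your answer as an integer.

8

Set 248 + 113·log₂(N + 1) ≤ 623.
log₂(N + 1) ≤ (623 − 248) / 113 = 3.3186.
N + 1 ≤ 2^3.3186 = 9.9770.
N ≤ 8.9770, so the largest integer N is 8.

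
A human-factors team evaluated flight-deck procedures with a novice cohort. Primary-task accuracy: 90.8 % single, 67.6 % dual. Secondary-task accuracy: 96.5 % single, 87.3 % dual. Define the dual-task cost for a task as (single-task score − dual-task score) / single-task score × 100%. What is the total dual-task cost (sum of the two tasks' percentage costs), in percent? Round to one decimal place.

35.1

Primary cost = (90.8 − 67.6) / 90.8 × 100% = 25.5507%.
Secondary cost = (96.5 − 87.3) / 96.5 × 100% = 9.5337%.
Total = 25.5507% + 9.5337% = 35.0844% ≈ 35.1%.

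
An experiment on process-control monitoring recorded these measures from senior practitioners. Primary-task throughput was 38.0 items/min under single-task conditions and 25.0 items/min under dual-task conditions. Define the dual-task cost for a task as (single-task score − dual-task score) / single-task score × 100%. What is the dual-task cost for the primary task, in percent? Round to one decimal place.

34.2

Cost = (38.0 − 25.0) / 38.0 × 100%
     = 13.0000 / 38.0 × 100% = 34.2105%.
≈ 34.2%.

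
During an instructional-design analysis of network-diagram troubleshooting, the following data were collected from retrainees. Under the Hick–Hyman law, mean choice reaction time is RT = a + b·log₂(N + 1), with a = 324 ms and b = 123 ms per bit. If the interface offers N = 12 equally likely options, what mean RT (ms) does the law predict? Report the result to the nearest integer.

779

log₂(12 + 1) = log₂(13) = 3.7004.
RT = 324 + 123 × 3.7004 = 324 + 455.1492 = 779.1492 ms.
≈ 779 ms.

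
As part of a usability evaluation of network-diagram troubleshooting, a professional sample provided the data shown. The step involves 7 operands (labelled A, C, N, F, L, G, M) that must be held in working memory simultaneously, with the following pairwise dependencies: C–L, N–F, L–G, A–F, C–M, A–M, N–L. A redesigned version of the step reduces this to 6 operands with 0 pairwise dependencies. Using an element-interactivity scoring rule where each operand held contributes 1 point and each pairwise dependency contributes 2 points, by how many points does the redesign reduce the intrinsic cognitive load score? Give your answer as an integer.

15

Original: 7 × 1 + 7 × 2 = 7 + 14 = 21.
Redesigned: 6 × 1 + 0 × 2 = 6 + 0 = 6.
Reduction = 21 − 6 = 15.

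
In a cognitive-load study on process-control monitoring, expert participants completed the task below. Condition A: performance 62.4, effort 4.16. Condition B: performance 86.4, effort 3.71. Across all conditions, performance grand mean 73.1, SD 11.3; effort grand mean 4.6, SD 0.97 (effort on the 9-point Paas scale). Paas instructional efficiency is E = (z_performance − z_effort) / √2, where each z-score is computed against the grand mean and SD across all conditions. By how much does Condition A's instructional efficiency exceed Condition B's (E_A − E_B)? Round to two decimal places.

-1.83

Condition A: z_P = (62.4 − 73.1)/11.3 = -0.9469; z_E = (4.16 − 4.6)/0.97 = -0.4536; E_A = (-0.9469 − (-0.4536))/√2 = -0.3488.
Condition B: z_P = (86.4 − 73.1)/11.3 = 1.1770; z_E = (3.71 − 4.6)/0.97 = -0.9175; E_B = (1.1770 − (-0.9175))/√2 = 1.4810.
E_A − E_B = -0.3488 − 1.4810 = -1.8298 ≈ -1.83.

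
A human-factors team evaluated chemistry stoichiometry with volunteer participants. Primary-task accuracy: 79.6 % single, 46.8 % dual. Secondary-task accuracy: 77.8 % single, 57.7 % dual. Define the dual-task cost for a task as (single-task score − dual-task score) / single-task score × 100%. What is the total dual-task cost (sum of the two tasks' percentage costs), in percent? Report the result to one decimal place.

Primary cost = (79.6 − 46.8) / 79.6 × 100% = 41.2060%.
Secondary cost = (77.8 − 57.7) / 77.8 × 100% = 25.8355%.
Total = 41.2060% + 25.8355% = 67.0415% ≈ 67.0%.

67.0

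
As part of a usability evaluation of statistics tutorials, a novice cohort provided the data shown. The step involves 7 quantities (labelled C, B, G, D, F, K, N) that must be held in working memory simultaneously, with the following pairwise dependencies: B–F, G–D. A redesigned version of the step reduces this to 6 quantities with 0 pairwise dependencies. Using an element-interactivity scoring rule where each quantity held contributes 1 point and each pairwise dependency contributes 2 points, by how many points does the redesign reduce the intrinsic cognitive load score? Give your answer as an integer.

5

Original: 7 × 1 + 2 × 2 = 7 + 4 = 11.
Redesigned: 6 × 1 + 0 × 2 = 6 + 0 = 6.
Reduction = 11 − 6 = 5.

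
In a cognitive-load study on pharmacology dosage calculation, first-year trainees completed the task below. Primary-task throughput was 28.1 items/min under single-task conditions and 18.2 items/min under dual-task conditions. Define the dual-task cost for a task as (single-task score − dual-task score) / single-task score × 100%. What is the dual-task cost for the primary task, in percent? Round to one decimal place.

Cost = (28.1 − 18.2) / 28.1 × 100%
     = 9.9000 / 28.1 × 100% = 35.2313%.
≈ 35.2%.

35.2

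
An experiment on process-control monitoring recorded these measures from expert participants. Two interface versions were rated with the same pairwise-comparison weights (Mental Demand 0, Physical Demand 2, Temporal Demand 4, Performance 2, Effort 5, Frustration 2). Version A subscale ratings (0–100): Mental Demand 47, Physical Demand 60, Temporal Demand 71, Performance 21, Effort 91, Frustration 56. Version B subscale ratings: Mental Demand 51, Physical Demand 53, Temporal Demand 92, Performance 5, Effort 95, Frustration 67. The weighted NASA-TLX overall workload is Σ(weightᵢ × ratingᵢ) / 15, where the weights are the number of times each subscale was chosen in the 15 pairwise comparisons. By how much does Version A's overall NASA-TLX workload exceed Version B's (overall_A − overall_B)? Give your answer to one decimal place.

Version A weighted sum = 0·47 + 2·60 + 4·71 + 2·21 + 5·91 + 2·56 = 0 + 120 + 284 + 42 + 455 + 112 = 1013; overall_A = 1013/15 = 67.5333.
Version B weighted sum = 0·51 + 2·53 + 4·92 + 2·5 + 5·95 + 2·67 = 0 + 106 + 368 + 10 + 475 + 134 = 1093; overall_B = 1093/15 = 72.8667.
Difference = 67.5333 − 72.8667 = -5.3334 ≈ -5.3.

-5.3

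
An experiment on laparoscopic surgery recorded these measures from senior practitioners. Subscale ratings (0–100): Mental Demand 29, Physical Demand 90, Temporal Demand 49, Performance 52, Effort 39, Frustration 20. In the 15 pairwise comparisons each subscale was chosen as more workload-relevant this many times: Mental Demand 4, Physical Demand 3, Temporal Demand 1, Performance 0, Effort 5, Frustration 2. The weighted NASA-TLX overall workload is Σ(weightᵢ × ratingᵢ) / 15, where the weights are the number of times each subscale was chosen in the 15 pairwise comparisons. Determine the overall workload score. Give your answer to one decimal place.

44.7

The tallies are the weights (they sum to 15).
Weighted sum = 4·29 + 3·90 + 1·49 + 0·52 + 5·39 + 2·20
            = 116 + 270 + 49 + 0 + 195 + 40 = 670.
Overall workload = 670 / 15 = 44.6667 ≈ 44.7.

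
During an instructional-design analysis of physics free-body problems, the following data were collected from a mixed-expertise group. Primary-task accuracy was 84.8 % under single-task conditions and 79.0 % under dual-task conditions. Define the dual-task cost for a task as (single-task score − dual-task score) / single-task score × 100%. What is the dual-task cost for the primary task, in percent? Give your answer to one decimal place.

6.8

Cost = (84.8 − 79.0) / 84.8 × 100%
     = 5.8000 / 84.8 × 100% = 6.8396%.
≈ 6.8%.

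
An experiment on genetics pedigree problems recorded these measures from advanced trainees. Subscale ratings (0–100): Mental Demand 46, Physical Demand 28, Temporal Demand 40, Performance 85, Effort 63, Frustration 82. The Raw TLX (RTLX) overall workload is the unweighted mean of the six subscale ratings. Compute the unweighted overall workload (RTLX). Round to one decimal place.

57.3

Sum of ratings = 46 + 28 + 40 + 85 + 63 + 82 = 344.
RTLX = 344 / 6 = 57.3333 ≈ 57.3.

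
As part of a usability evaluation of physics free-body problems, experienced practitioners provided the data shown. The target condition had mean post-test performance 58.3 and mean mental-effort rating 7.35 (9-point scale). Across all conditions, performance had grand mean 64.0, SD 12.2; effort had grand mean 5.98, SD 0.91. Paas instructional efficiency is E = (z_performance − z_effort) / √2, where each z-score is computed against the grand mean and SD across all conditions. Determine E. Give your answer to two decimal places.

z_performance = (58.3 − 64.0) / 12.2 = -5.7000 / 12.2 = -0.4672.
z_effort = (7.35 − 5.98) / 0.91 = 1.3700 / 0.91 = 1.5055.
z_P − z_E = -0.4672 − 1.5055 = -1.9727.
E = -1.9727 / √2 = -1.9727 / 1.41421 = -1.3949 ≈ -1.39.

-1.39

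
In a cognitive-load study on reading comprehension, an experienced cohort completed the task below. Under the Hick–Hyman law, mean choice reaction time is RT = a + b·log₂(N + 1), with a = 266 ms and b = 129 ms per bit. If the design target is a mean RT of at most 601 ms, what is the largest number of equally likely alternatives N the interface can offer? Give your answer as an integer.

Set 266 + 129·log₂(N + 1) ≤ 601.
log₂(N + 1) ≤ (601 − 266) / 129 = 2.5969.
N + 1 ≤ 2^2.5969 = 6.0499.
N ≤ 5.0499, so the largest integer N is 5.

5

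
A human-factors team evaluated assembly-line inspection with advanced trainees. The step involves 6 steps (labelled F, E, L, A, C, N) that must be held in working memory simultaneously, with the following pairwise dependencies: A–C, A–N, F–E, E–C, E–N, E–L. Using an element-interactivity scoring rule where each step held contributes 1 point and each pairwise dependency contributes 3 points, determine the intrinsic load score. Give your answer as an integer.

24

Count of steps held simultaneously: 6.
Count of pairwise dependencies listed: 6.
Element contribution: 6 × 1 = 6.
Interaction contribution: 6 × 3 = 18.
Intrinsic load = 6 + 18 = 24.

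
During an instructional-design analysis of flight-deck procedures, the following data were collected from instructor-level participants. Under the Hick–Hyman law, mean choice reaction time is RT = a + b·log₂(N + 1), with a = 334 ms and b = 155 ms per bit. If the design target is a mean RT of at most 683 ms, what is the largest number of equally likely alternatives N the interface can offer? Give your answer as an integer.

Set 334 + 155·log₂(N + 1) ≤ 683.
log₂(N + 1) ≤ (683 − 334) / 155 = 2.2516.
N + 1 ≤ 2^2.2516 = 4.7621.
N ≤ 3.7621, so the largest integer N is 3.

3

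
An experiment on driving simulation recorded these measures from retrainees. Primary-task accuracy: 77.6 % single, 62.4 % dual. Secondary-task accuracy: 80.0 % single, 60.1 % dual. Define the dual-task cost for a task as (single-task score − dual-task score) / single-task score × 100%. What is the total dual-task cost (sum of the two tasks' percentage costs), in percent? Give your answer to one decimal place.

Primary cost = (77.6 − 62.4) / 77.6 × 100% = 19.5876%.
Secondary cost = (80.0 − 60.1) / 80.0 × 100% = 24.8750%.
Total = 19.5876% + 24.8750% = 44.4626% ≈ 44.5%.

44.5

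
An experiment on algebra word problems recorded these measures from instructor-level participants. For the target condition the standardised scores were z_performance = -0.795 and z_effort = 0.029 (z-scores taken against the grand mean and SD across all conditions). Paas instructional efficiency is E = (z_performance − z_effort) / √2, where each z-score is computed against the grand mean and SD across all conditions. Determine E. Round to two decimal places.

z_P − z_E = -0.795 − 0.029 = -0.8240.
E = -0.8240 / √2 = -0.8240 / 1.41421 = -0.5827 ≈ -0.58.

-0.58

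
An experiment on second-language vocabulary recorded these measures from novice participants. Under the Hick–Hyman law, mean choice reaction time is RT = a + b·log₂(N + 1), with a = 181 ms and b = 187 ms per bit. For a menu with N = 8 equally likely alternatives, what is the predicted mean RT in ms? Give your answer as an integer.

log₂(8 + 1) = log₂(9) = 3.1699.
RT = 181 + 187 × 3.1699 = 181 + 592.7713 = 773.7713 ms.
≈ 774 ms.

774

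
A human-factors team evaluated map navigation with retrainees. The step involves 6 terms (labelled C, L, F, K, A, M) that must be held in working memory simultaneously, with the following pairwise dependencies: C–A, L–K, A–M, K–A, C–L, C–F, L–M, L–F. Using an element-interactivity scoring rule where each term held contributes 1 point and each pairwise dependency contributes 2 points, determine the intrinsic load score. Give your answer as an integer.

Count of terms held simultaneously: 6.
Count of pairwise dependencies listed: 8.
Element contribution: 6 × 1 = 6.
Interaction contribution: 8 × 2 = 16.
Intrinsic load = 6 + 16 = 22.

22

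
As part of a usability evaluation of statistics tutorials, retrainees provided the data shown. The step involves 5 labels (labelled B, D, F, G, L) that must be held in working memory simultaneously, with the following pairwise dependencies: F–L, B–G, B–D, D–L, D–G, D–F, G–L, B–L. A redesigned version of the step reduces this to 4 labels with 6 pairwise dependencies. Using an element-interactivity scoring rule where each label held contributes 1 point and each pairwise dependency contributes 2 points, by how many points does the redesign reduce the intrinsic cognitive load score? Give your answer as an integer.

5

Original: 5 × 1 + 8 × 2 = 5 + 16 = 21.
Redesigned: 4 × 1 + 6 × 2 = 4 + 12 = 16.
Reduction = 21 − 16 = 5.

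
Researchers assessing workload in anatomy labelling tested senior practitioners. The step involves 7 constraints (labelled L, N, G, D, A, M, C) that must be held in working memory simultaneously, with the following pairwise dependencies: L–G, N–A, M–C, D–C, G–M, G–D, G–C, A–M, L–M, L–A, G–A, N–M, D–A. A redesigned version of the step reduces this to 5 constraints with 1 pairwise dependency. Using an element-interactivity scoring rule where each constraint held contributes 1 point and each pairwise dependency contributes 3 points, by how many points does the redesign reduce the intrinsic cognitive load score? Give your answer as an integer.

38

Original: 7 × 1 + 13 × 3 = 7 + 39 = 46.
Redesigned: 5 × 1 + 1 × 3 = 5 + 3 = 8.
Reduction = 46 − 8 = 38.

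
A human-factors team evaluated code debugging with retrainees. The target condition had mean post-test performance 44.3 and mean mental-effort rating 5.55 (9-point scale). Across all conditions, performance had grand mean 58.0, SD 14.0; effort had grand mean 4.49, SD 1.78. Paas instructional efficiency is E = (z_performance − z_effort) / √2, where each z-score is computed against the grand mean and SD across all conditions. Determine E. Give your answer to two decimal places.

z_performance = (44.3 − 58.0) / 14.0 = -13.7000 / 14.0 = -0.9786.
z_effort = (5.55 − 4.49) / 1.78 = 1.0600 / 1.78 = 0.5955.
z_P − z_E = -0.9786 − 0.5955 = -1.5741.
E = -1.5741 / √2 = -1.5741 / 1.41421 = -1.1131 ≈ -1.11.

-1.11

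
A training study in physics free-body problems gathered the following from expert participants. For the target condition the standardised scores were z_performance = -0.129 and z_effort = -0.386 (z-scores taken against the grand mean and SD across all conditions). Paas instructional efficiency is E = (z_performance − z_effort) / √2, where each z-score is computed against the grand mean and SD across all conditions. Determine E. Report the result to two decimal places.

0.18

z_P − z_E = -0.129 − (-0.386) = 0.2570.
E = 0.2570 / √2 = 0.2570 / 1.41421 = 0.1817 ≈ 0.18.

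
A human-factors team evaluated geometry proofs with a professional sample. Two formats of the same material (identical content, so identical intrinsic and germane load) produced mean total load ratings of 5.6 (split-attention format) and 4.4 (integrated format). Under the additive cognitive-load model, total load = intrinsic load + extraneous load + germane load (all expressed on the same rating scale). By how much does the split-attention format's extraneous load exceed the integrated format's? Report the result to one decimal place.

1.2

Intrinsic and germane load are equal across formats, so the difference in total load equals the difference in extraneous load.
Extraneous-load difference = 5.6 − 4.4 = 1.2.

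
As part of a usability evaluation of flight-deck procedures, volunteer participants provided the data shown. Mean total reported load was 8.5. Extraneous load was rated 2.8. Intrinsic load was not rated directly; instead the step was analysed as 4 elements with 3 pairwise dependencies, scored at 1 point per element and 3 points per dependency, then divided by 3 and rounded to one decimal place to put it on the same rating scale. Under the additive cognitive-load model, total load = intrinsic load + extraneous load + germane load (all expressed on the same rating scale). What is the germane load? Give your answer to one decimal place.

Intrinsic (element-interactivity): (4 × 1 + 3 × 3) / 3 = 13 / 3 = 4.3333 → 4.3.
germane load = total − intrinsic − extraneous
             = 8.5 − 4.3 − 2.8 = 1.4.

1.4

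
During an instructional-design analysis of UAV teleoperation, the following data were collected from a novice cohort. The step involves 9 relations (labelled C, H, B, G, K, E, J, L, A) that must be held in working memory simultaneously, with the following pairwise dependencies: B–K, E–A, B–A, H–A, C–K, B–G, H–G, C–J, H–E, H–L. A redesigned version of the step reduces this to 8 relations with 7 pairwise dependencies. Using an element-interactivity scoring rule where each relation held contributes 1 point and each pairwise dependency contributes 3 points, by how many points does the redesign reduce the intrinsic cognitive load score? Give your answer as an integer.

10

Original: 9 × 1 + 10 × 3 = 9 + 30 = 39.
Redesigned: 8 × 1 + 7 × 3 = 8 + 21 = 29.
Reduction = 39 − 29 = 10.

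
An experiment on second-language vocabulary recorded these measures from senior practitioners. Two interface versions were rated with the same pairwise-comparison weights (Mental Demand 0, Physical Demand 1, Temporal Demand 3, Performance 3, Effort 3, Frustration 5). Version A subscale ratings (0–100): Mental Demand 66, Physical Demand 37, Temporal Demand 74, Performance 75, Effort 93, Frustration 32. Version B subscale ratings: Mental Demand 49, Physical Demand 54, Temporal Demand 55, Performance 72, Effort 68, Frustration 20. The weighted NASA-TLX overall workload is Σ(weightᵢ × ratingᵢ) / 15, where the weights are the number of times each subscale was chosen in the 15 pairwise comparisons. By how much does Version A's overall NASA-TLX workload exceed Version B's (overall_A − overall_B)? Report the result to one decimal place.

Version A weighted sum = 0·66 + 1·37 + 3·74 + 3·75 + 3·93 + 5·32 = 0 + 37 + 222 + 225 + 279 + 160 = 923; overall_A = 923/15 = 61.5333.
Version B weighted sum = 0·49 + 1·54 + 3·55 + 3·72 + 3·68 + 5·20 = 0 + 54 + 165 + 216 + 204 + 100 = 739; overall_B = 739/15 = 49.2667.
Difference = 61.5333 − 49.2667 = 12.2666 ≈ 12.3.

12.3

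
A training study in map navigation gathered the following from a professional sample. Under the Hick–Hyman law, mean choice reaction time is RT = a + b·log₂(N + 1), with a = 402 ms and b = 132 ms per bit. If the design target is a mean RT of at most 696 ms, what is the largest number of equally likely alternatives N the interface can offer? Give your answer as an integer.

Set 402 + 132·log₂(N + 1) ≤ 696.
log₂(N + 1) ≤ (696 − 402) / 132 = 2.2273.
N + 1 ≤ 2^2.2273 = 4.6826.
N ≤ 3.6826, so the largest integer N is 3.

3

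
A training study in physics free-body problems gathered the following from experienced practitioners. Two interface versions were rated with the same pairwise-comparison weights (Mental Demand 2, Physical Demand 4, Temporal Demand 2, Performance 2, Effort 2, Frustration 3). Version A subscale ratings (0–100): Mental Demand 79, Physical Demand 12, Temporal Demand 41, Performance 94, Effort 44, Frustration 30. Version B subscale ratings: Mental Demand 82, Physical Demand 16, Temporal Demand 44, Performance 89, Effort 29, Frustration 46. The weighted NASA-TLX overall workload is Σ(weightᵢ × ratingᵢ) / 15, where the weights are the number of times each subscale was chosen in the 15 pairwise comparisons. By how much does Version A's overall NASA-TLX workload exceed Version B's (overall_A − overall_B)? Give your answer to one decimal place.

-2.4

Version A weighted sum = 2·79 + 4·12 + 2·41 + 2·94 + 2·44 + 3·30 = 158 + 48 + 82 + 188 + 88 + 90 = 654; overall_A = 654/15 = 43.6000.
Version B weighted sum = 2·82 + 4·16 + 2·44 + 2·89 + 2·29 + 3·46 = 164 + 64 + 88 + 178 + 58 + 138 = 690; overall_B = 690/15 = 46.0000.
Difference = 43.6000 − 46.0000 = -2.4000 ≈ -2.4.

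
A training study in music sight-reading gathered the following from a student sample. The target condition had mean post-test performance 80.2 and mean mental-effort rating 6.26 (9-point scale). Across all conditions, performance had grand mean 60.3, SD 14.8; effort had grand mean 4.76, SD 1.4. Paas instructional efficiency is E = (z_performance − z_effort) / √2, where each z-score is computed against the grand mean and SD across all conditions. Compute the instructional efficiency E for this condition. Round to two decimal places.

0.19

z_performance = (80.2 − 60.3) / 14.8 = 19.9000 / 14.8 = 1.3446.
z_effort = (6.26 − 4.76) / 1.4 = 1.5000 / 1.4 = 1.0714.
z_P − z_E = 1.3446 − 1.0714 = 0.2732.
E = 0.2732 / √2 = 0.2732 / 1.41421 = 0.1932 ≈ 0.19.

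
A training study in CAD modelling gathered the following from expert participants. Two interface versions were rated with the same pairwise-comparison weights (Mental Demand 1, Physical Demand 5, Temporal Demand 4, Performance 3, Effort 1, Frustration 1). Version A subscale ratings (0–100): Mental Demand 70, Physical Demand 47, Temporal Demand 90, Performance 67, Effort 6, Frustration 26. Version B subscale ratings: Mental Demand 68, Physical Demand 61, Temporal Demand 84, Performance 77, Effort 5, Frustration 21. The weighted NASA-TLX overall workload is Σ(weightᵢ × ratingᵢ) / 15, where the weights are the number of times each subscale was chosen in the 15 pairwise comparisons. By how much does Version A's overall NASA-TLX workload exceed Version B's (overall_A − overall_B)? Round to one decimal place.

-4.5

Version A weighted sum = 1·70 + 5·47 + 4·90 + 3·67 + 1·6 + 1·26 = 70 + 235 + 360 + 201 + 6 + 26 = 898; overall_A = 898/15 = 59.8667.
Version B weighted sum = 1·68 + 5·61 + 4·84 + 3·77 + 1·5 + 1·21 = 68 + 305 + 336 + 231 + 5 + 21 = 966; overall_B = 966/15 = 64.4000.
Difference = 59.8667 − 64.4000 = -4.5333 ≈ -4.5.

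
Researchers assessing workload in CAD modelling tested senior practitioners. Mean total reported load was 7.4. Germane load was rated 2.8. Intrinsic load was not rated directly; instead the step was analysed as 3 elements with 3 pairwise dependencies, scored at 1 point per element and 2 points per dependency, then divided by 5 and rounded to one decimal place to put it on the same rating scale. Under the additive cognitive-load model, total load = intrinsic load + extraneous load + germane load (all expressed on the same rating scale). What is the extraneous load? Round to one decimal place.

Intrinsic (element-interactivity): (3 × 1 + 3 × 2) / 5 = 9 / 5 = 1.8000 → 1.8.
extraneous load = total − intrinsic − germane
             = 7.4 − 1.8 − 2.8 = 2.8.

2.8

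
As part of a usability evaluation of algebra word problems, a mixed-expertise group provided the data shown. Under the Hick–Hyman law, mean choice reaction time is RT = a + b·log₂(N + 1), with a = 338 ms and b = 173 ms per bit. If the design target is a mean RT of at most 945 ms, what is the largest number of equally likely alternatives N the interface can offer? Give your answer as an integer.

10

Set 338 + 173·log₂(N + 1) ≤ 945.
log₂(N + 1) ≤ (945 − 338) / 173 = 3.5087.
N + 1 ≤ 2^3.5087 = 11.3821.
N ≤ 10.3821, so the largest integer N is 10.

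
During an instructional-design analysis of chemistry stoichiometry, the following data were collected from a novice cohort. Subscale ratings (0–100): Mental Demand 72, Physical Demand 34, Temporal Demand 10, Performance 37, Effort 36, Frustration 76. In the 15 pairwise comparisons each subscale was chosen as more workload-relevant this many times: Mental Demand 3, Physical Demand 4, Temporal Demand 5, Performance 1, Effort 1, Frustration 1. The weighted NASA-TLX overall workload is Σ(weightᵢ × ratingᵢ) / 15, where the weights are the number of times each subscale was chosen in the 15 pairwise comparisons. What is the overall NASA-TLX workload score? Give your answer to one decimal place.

The tallies are the weights (they sum to 15).
Weighted sum = 3·72 + 4·34 + 5·10 + 1·37 + 1·36 + 1·76
            = 216 + 136 + 50 + 37 + 36 + 76 = 551.
Overall workload = 551 / 15 = 36.7333 ≈ 36.7.

36.7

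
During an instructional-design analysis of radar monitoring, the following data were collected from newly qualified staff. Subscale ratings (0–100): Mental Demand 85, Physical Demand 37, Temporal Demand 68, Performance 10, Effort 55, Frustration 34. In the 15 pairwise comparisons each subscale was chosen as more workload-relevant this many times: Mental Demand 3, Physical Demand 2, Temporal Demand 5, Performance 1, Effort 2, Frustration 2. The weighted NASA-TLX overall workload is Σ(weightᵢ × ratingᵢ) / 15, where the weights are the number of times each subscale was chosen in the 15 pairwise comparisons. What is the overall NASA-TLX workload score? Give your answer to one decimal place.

57.1

The tallies are the weights (they sum to 15).
Weighted sum = 3·85 + 2·37 + 5·68 + 1·10 + 2·55 + 2·34
            = 255 + 74 + 340 + 10 + 110 + 68 = 857.
Overall workload = 857 / 15 = 57.1333 ≈ 57.1.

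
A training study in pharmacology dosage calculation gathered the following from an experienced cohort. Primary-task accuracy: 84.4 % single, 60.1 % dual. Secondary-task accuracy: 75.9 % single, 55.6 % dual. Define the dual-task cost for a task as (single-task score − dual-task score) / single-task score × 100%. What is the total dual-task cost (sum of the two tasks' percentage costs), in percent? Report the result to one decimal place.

Primary cost = (84.4 − 60.1) / 84.4 × 100% = 28.7915%.
Secondary cost = (75.9 − 55.6) / 75.9 × 100% = 26.7457%.
Total = 28.7915% + 26.7457% = 55.5372% ≈ 55.5%.

55.5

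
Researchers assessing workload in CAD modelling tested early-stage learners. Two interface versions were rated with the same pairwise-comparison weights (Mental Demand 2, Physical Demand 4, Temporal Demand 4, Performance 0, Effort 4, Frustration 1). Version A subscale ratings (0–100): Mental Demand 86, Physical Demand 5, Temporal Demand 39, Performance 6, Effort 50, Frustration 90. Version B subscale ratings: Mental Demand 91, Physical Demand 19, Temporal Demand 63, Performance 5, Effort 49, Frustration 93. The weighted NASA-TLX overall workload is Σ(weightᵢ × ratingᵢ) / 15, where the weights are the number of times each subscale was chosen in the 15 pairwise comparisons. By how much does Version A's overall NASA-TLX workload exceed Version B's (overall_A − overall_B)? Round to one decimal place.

-10.7

Version A weighted sum = 2·86 + 4·5 + 4·39 + 0·6 + 4·50 + 1·90 = 172 + 20 + 156 + 0 + 200 + 90 = 638; overall_A = 638/15 = 42.5333.
Version B weighted sum = 2·91 + 4·19 + 4·63 + 0·5 + 4·49 + 1·93 = 182 + 76 + 252 + 0 + 196 + 93 = 799; overall_B = 799/15 = 53.2667.
Difference = 42.5333 − 53.2667 = -10.7334 ≈ -10.7.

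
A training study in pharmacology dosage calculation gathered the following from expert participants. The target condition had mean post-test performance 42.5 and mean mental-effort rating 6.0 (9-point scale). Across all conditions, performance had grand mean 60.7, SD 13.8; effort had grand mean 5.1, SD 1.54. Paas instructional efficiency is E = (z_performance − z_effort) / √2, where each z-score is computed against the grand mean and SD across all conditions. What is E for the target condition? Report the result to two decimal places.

-1.35

z_performance = (42.5 − 60.7) / 13.8 = -18.2000 / 13.8 = -1.3188.
z_effort = (6.0 − 5.1) / 1.54 = 0.9000 / 1.54 = 0.5844.
z_P − z_E = -1.3188 − 0.5844 = -1.9032.
E = -1.9032 / √2 = -1.9032 / 1.41421 = -1.3458 ≈ -1.35.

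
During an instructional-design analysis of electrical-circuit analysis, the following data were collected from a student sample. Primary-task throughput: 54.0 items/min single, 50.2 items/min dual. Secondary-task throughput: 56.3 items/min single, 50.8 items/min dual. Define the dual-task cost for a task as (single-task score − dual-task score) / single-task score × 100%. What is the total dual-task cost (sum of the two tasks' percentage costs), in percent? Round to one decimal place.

16.8

Primary cost = (54.0 − 50.2) / 54.0 × 100% = 7.0370%.
Secondary cost = (56.3 − 50.8) / 56.3 × 100% = 9.7691%.
Total = 7.0370% + 9.7691% = 16.8061% ≈ 16.8%.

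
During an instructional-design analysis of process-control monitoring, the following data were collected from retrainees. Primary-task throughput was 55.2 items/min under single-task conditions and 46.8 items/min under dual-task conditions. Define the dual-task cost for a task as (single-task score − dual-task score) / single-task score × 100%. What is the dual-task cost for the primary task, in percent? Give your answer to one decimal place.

15.2

Cost = (55.2 − 46.8) / 55.2 × 100%
     = 8.4000 / 55.2 × 100% = 15.2174%.
≈ 15.2%.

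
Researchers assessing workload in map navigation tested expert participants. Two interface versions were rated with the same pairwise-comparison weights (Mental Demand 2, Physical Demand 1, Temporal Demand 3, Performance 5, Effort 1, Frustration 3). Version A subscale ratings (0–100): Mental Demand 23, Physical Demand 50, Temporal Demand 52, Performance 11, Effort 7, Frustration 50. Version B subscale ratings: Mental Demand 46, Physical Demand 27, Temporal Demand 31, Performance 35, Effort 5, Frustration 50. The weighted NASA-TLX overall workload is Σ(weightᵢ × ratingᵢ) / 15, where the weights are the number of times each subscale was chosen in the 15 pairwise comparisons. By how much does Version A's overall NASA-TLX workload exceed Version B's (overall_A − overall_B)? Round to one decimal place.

-5.2

Version A weighted sum = 2·23 + 1·50 + 3·52 + 5·11 + 1·7 + 3·50 = 46 + 50 + 156 + 55 + 7 + 150 = 464; overall_A = 464/15 = 30.9333.
Version B weighted sum = 2·46 + 1·27 + 3·31 + 5·35 + 1·5 + 3·50 = 92 + 27 + 93 + 175 + 5 + 150 = 542; overall_B = 542/15 = 36.1333.
Difference = 30.9333 − 36.1333 = -5.2000 ≈ -5.2.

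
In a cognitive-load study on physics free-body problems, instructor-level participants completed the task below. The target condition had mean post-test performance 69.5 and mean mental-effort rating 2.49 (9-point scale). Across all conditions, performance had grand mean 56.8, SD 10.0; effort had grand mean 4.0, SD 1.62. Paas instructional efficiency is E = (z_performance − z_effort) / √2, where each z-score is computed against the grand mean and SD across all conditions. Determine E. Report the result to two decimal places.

1.56

z_performance = (69.5 − 56.8) / 10.0 = 12.7000 / 10.0 = 1.2700.
z_effort = (2.49 − 4.0) / 1.62 = -1.5100 / 1.62 = -0.9321.
z_P − z_E = 1.2700 − (-0.9321) = 2.2021.
E = 2.2021 / √2 = 2.2021 / 1.41421 = 1.5571 ≈ 1.56.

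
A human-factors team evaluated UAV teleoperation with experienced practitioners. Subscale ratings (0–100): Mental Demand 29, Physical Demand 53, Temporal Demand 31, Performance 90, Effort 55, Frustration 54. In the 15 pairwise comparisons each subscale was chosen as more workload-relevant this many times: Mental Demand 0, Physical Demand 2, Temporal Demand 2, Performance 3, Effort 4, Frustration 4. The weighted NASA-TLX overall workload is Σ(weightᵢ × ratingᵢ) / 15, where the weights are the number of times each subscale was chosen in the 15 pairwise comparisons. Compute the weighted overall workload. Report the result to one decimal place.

58.3

The tallies are the weights (they sum to 15).
Weighted sum = 0·29 + 2·53 + 2·31 + 3·90 + 4·55 + 4·54
            = 0 + 106 + 62 + 270 + 220 + 216 = 874.
Overall workload = 874 / 15 = 58.2667 ≈ 58.3.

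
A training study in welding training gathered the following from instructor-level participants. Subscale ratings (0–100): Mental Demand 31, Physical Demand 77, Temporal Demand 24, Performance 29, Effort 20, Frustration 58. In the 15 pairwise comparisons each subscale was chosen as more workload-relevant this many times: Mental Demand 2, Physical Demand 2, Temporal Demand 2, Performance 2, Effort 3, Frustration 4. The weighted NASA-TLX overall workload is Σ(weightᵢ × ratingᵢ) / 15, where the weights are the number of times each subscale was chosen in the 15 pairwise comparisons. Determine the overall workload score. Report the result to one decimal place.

40.9

The tallies are the weights (they sum to 15).
Weighted sum = 2·31 + 2·77 + 2·24 + 2·29 + 3·20 + 4·58
            = 62 + 154 + 48 + 58 + 60 + 232 = 614.
Overall workload = 614 / 15 = 40.9333 ≈ 40.9.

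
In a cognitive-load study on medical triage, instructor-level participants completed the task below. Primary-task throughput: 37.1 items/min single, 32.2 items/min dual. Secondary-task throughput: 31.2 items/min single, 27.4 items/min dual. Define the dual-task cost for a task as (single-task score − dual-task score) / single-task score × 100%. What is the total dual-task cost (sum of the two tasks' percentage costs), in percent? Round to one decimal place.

25.4

Primary cost = (37.1 − 32.2) / 37.1 × 100% = 13.2075%.
Secondary cost = (31.2 − 27.4) / 31.2 × 100% = 12.1795%.
Total = 13.2075% + 12.1795% = 25.3870% ≈ 25.4%.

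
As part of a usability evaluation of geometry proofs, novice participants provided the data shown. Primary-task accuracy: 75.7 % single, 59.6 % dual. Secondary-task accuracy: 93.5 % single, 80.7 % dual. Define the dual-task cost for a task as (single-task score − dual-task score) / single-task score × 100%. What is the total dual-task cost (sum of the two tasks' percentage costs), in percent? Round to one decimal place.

Primary cost = (75.7 − 59.6) / 75.7 × 100% = 21.2682%.
Secondary cost = (93.5 − 80.7) / 93.5 × 100% = 13.6898%.
Total = 21.2682% + 13.6898% = 34.9580% ≈ 35.0%.

35.0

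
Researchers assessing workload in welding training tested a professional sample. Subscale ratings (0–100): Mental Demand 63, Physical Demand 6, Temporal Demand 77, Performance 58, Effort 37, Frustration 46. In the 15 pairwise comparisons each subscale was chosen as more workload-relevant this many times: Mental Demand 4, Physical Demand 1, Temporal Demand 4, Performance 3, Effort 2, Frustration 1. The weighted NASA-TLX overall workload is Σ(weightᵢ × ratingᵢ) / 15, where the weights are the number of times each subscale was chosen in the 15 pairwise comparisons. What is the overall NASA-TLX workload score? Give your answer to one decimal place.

The tallies are the weights (they sum to 15).
Weighted sum = 4·63 + 1·6 + 4·77 + 3·58 + 2·37 + 1·46
            = 252 + 6 + 308 + 174 + 74 + 46 = 860.
Overall workload = 860 / 15 = 57.3333 ≈ 57.3.

57.3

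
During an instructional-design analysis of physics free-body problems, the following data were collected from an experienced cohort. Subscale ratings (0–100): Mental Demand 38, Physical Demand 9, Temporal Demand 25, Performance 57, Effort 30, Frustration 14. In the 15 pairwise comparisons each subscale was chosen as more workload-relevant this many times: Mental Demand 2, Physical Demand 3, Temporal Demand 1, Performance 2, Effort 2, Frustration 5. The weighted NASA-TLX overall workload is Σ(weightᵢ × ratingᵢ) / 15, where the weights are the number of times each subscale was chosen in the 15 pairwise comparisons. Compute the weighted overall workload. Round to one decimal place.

The tallies are the weights (they sum to 15).
Weighted sum = 2·38 + 3·9 + 1·25 + 2·57 + 2·30 + 5·14
            = 76 + 27 + 25 + 114 + 60 + 70 = 372.
Overall workload = 372 / 15 = 24.8000 ≈ 24.8.

24.8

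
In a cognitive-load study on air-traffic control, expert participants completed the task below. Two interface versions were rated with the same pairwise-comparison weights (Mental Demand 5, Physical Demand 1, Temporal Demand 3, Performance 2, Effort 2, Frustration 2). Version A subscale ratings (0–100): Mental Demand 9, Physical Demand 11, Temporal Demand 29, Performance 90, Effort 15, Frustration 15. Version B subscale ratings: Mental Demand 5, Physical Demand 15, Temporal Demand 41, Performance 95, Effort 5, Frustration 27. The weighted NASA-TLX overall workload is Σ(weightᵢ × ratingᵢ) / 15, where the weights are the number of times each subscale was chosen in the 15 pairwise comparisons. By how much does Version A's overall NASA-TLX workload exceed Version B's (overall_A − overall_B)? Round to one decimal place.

-2.3

Version A weighted sum = 5·9 + 1·11 + 3·29 + 2·90 + 2·15 + 2·15 = 45 + 11 + 87 + 180 + 30 + 30 = 383; overall_A = 383/15 = 25.5333.
Version B weighted sum = 5·5 + 1·15 + 3·41 + 2·95 + 2·5 + 2·27 = 25 + 15 + 123 + 190 + 10 + 54 = 417; overall_B = 417/15 = 27.8000.
Difference = 25.5333 − 27.8000 = -2.2667 ≈ -2.3.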